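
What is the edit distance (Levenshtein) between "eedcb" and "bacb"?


Computing edit distance: "eedcb" -> "bacb"
DP table:
           b    a    c    b
      0    1    2    3    4
  e   1    1    2    3    4
  e   2    2    2    3    4
  d   3    3    3    3    4
  c   4    4    4    3    4
  b   5    4    5    4    3
Edit distance = dp[5][4] = 3

3


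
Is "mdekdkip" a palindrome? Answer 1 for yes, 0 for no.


Input: mdekdkip
Reversed: pikdkedm
  Compare pos 0 ('m') with pos 7 ('p'): MISMATCH
  Compare pos 1 ('d') with pos 6 ('i'): MISMATCH
  Compare pos 2 ('e') with pos 5 ('k'): MISMATCH
  Compare pos 3 ('k') with pos 4 ('d'): MISMATCH
Result: not a palindrome

0


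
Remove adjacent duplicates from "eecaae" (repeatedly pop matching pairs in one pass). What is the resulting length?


Input: eecaae
Stack-based adjacent duplicate removal:
  Read 'e': push. Stack: e
  Read 'e': matches stack top 'e' => pop. Stack: (empty)
  Read 'c': push. Stack: c
  Read 'a': push. Stack: ca
  Read 'a': matches stack top 'a' => pop. Stack: c
  Read 'e': push. Stack: ce
Final stack: "ce" (length 2)

2


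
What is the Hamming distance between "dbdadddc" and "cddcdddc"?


Comparing "dbdadddc" and "cddcdddc" position by position:
  Position 0: 'd' vs 'c' => differ
  Position 1: 'b' vs 'd' => differ
  Position 2: 'd' vs 'd' => same
  Position 3: 'a' vs 'c' => differ
  Position 4: 'd' vs 'd' => same
  Position 5: 'd' vs 'd' => same
  Position 6: 'd' vs 'd' => same
  Position 7: 'c' vs 'c' => same
Total differences (Hamming distance): 3

3


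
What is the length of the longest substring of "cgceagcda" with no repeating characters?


Input: "cgceagcda"
Sliding window (track last position of each char):
  Position 0 ('c'): window [0,0] length 1 -- new best
  Position 1 ('g'): window [0,1] length 2 -- new best
  Position 2 ('c'): repeat (last at 0), move window start to 1
  Position 2 ('c'): window [1,2] length 2
  Position 3 ('e'): window [1,3] length 3 -- new best
  Position 4 ('a'): window [1,4] length 4 -- new best
  Position 5 ('g'): repeat (last at 1), move window start to 2
  Position 5 ('g'): window [2,5] length 4
  Position 6 ('c'): repeat (last at 2), move window start to 3
  Position 6 ('c'): window [3,6] length 4
  Position 7 ('d'): window [3,7] length 5 -- new best
  Position 8 ('a'): repeat (last at 4), move window start to 5
  Position 8 ('a'): window [5,8] length 4
Longest substring with no repeats: "eagcd" with length 5

5


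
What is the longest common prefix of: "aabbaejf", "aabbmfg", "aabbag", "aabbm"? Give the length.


Words: aabbaejf, aabbmfg, aabbag, aabbm
  Position 0: all 'a' => match
  Position 1: all 'a' => match
  Position 2: all 'b' => match
  Position 3: all 'b' => match
  Position 4: ('a', 'm', 'a', 'm') => mismatch, stop
LCP = "aabb" (length 4)

4


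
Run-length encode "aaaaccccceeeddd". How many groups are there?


Input: aaaaccccceeeddd
Scanning for consecutive runs:
  Group 1: 'a' x 4 (positions 0-3)
  Group 2: 'c' x 5 (positions 4-8)
  Group 3: 'e' x 3 (positions 9-11)
  Group 4: 'd' x 3 (positions 12-14)
Total groups: 4

4


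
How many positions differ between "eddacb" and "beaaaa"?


Comparing "eddacb" and "beaaaa" position by position:
  Position 0: 'e' vs 'b' => DIFFER
  Position 1: 'd' vs 'e' => DIFFER
  Position 2: 'd' vs 'a' => DIFFER
  Position 3: 'a' vs 'a' => same
  Position 4: 'c' vs 'a' => DIFFER
  Position 5: 'b' vs 'a' => DIFFER
Positions that differ: 5

5


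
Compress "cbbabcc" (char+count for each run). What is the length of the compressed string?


Input: cbbabcc
Runs:
  'c' x 1 => "c1"
  'b' x 2 => "b2"
  'a' x 1 => "a1"
  'b' x 1 => "b1"
  'c' x 2 => "c2"
Compressed: "c1b2a1b1c2"
Compressed length: 10

10


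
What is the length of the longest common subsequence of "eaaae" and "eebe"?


LCS of "eaaae" and "eebe"
DP table:
           e    e    b    e
      0    0    0    0    0
  e   0    1    1    1    1
  a   0    1    1    1    1
  a   0    1    1    1    1
  a   0    1    1    1    1
  e   0    1    2    2    2
LCS length = dp[5][4] = 2

2


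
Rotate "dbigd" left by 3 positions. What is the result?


Input: "dbigd", rotate left by 3
First 3 characters: "dbi"
Remaining characters: "gd"
Concatenate remaining + first: "gd" + "dbi" = "gddbi"

gddbi


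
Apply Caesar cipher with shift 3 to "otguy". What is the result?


Caesar cipher: shift "otguy" by 3
  'o' (pos 14) + 3 = pos 17 = 'r'
  't' (pos 19) + 3 = pos 22 = 'w'
  'g' (pos 6) + 3 = pos 9 = 'j'
  'u' (pos 20) + 3 = pos 23 = 'x'
  'y' (pos 24) + 3 = pos 1 = 'b'
Result: rwjxb

rwjxb


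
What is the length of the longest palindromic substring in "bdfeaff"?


Input: "bdfeaff"
Checking substrings for palindromes:
  [5:7] "ff" (len 2) => palindrome
Longest palindromic substring: "ff" with length 2

2


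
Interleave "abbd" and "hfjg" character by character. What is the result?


Interleaving "abbd" and "hfjg":
  Position 0: 'a' from first, 'h' from second => "ah"
  Position 1: 'b' from first, 'f' from second => "bf"
  Position 2: 'b' from first, 'j' from second => "bj"
  Position 3: 'd' from first, 'g' from second => "dg"
Result: ahbfbjdg

ahbfbjdg


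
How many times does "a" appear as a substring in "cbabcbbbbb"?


Searching for "a" in "cbabcbbbbb"
Scanning each position:
  Position 0: "c" => no
  Position 1: "b" => no
  Position 2: "a" => MATCH
  Position 3: "b" => no
  Position 4: "c" => no
  Position 5: "b" => no
  Position 6: "b" => no
  Position 7: "b" => no
  Position 8: "b" => no
  Position 9: "b" => no
Total occurrences: 1

1


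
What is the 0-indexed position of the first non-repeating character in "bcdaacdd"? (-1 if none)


Input: bcdaacdd
Character frequencies:
  'a': 2
  'b': 1
  'c': 2
  'd': 3
Scanning left to right for freq == 1:
  Position 0 ('b'): unique! => answer = 0

0


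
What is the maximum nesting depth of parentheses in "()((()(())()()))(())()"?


Input: "()((()(())()()))(())()"
Tracking depth:
  Position 0 '(': depth becomes 1
  Position 1 ')': depth becomes 0
  Position 2 '(': depth becomes 1
  Position 3 '(': depth becomes 2
  Position 4 '(': depth becomes 3
  Position 5 ')': depth becomes 2
  Position 6 '(': depth becomes 3
  Position 7 '(': depth becomes 4
  Position 8 ')': depth becomes 3
  Position 9 ')': depth becomes 2
  Position 10 '(': depth becomes 3
  Position 11 ')': depth becomes 2
  Position 12 '(': depth becomes 3
  Position 13 ')': depth becomes 2
  Position 14 ')': depth becomes 1
  Position 15 ')': depth becomes 0
  Position 16 '(': depth becomes 1
  Position 17 '(': depth becomes 2
  Position 18 ')': depth becomes 1
  Position 19 ')': depth becomes 0
  Position 20 '(': depth becomes 1
  Position 21 ')': depth becomes 0
Maximum depth reached: 4

4


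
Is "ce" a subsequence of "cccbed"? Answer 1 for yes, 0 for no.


Check if "ce" is a subsequence of "cccbed"
Greedy scan:
  Position 0 ('c'): matches sub[0] = 'c'
  Position 1 ('c'): no match needed
  Position 2 ('c'): no match needed
  Position 3 ('b'): no match needed
  Position 4 ('e'): matches sub[1] = 'e'
  Position 5 ('d'): no match needed
All 2 characters matched => is a subsequence

1


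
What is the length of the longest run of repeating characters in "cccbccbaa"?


Input: "cccbccbaa"
Scanning for longest run:
  Position 1 ('c'): continues run of 'c', length=2
  Position 2 ('c'): continues run of 'c', length=3
  Position 3 ('b'): new char, reset run to 1
  Position 4 ('c'): new char, reset run to 1
  Position 5 ('c'): continues run of 'c', length=2
  Position 6 ('b'): new char, reset run to 1
  Position 7 ('a'): new char, reset run to 1
  Position 8 ('a'): continues run of 'a', length=2
Longest run: 'c' with length 3

3


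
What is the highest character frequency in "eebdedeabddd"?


Input: eebdedeabddd
Character counts:
  'a': 1
  'b': 2
  'd': 5
  'e': 4
Maximum frequency: 5

5


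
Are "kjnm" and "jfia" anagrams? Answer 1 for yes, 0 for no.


Strings: "kjnm", "jfia"
Sorted first:  jkmn
Sorted second: afij
Differ at position 0: 'j' vs 'a' => not anagrams

0


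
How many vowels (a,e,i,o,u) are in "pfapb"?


Input: pfapb
Checking each character:
  'p' at position 0: consonant
  'f' at position 1: consonant
  'a' at position 2: vowel (running total: 1)
  'p' at position 3: consonant
  'b' at position 4: consonant
Total vowels: 1

1


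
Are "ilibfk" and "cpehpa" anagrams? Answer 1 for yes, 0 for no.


Strings: "ilibfk", "cpehpa"
Sorted first:  bfiikl
Sorted second: acehpp
Differ at position 0: 'b' vs 'a' => not anagrams

0


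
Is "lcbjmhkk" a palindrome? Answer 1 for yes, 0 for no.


Input: lcbjmhkk
Reversed: kkhmjbcl
  Compare pos 0 ('l') with pos 7 ('k'): MISMATCH
  Compare pos 1 ('c') with pos 6 ('k'): MISMATCH
  Compare pos 2 ('b') with pos 5 ('h'): MISMATCH
  Compare pos 3 ('j') with pos 4 ('m'): MISMATCH
Result: not a palindrome

0


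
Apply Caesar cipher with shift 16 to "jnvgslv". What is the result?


Caesar cipher: shift "jnvgslv" by 16
  'j' (pos 9) + 16 = pos 25 = 'z'
  'n' (pos 13) + 16 = pos 3 = 'd'
  'v' (pos 21) + 16 = pos 11 = 'l'
  'g' (pos 6) + 16 = pos 22 = 'w'
  's' (pos 18) + 16 = pos 8 = 'i'
  'l' (pos 11) + 16 = pos 1 = 'b'
  'v' (pos 21) + 16 = pos 11 = 'l'
Result: zdlwibl

zdlwibl


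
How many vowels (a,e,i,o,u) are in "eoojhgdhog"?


Input: eoojhgdhog
Checking each character:
  'e' at position 0: vowel (running total: 1)
  'o' at position 1: vowel (running total: 2)
  'o' at position 2: vowel (running total: 3)
  'j' at position 3: consonant
  'h' at position 4: consonant
  'g' at position 5: consonant
  'd' at position 6: consonant
  'h' at position 7: consonant
  'o' at position 8: vowel (running total: 4)
  'g' at position 9: consonant
Total vowels: 4

4


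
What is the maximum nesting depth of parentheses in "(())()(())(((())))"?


Input: "(())()(())(((())))"
Tracking depth:
  Position 0 '(': depth becomes 1
  Position 1 '(': depth becomes 2
  Position 2 ')': depth becomes 1
  Position 3 ')': depth becomes 0
  Position 4 '(': depth becomes 1
  Position 5 ')': depth becomes 0
  Position 6 '(': depth becomes 1
  Position 7 '(': depth becomes 2
  Position 8 ')': depth becomes 1
  Position 9 ')': depth becomes 0
  Position 10 '(': depth becomes 1
  Position 11 '(': depth becomes 2
  Position 12 '(': depth becomes 3
  Position 13 '(': depth becomes 4
  Position 14 ')': depth becomes 3
  Position 15 ')': depth becomes 2
  Position 16 ')': depth becomes 1
  Position 17 ')': depth becomes 0
Maximum depth reached: 4

4


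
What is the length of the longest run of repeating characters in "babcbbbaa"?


Input: "babcbbbaa"
Scanning for longest run:
  Position 1 ('a'): new char, reset run to 1
  Position 2 ('b'): new char, reset run to 1
  Position 3 ('c'): new char, reset run to 1
  Position 4 ('b'): new char, reset run to 1
  Position 5 ('b'): continues run of 'b', length=2
  Position 6 ('b'): continues run of 'b', length=3
  Position 7 ('a'): new char, reset run to 1
  Position 8 ('a'): continues run of 'a', length=2
Longest run: 'b' with length 3

3


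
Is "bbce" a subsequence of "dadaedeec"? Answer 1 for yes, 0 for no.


Check if "bbce" is a subsequence of "dadaedeec"
Greedy scan:
  Position 0 ('d'): no match needed
  Position 1 ('a'): no match needed
  Position 2 ('d'): no match needed
  Position 3 ('a'): no match needed
  Position 4 ('e'): no match needed
  Position 5 ('d'): no match needed
  Position 6 ('e'): no match needed
  Position 7 ('e'): no match needed
  Position 8 ('c'): no match needed
Only matched 0/4 characters => not a subsequence

0


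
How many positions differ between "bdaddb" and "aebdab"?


Comparing "bdaddb" and "aebdab" position by position:
  Position 0: 'b' vs 'a' => DIFFER
  Position 1: 'd' vs 'e' => DIFFER
  Position 2: 'a' vs 'b' => DIFFER
  Position 3: 'd' vs 'd' => same
  Position 4: 'd' vs 'a' => DIFFER
  Position 5: 'b' vs 'b' => same
Positions that differ: 4

4


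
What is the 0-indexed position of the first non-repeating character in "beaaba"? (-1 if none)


Input: beaaba
Character frequencies:
  'a': 3
  'b': 2
  'e': 1
Scanning left to right for freq == 1:
  Position 0 ('b'): freq=2, skip
  Position 1 ('e'): unique! => answer = 1

1


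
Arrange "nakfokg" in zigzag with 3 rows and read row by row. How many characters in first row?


Zigzag "nakfokg" into 3 rows:
Placing characters:
  'n' => row 0
  'a' => row 1
  'k' => row 2
  'f' => row 1
  'o' => row 0
  'k' => row 1
  'g' => row 2
Rows:
  Row 0: "no"
  Row 1: "afk"
  Row 2: "kg"
First row length: 2

2


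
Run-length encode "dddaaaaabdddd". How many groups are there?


Input: dddaaaaabdddd
Scanning for consecutive runs:
  Group 1: 'd' x 3 (positions 0-2)
  Group 2: 'a' x 5 (positions 3-7)
  Group 3: 'b' x 1 (positions 8-8)
  Group 4: 'd' x 4 (positions 9-12)
Total groups: 4

4


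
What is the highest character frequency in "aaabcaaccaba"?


Input: aaabcaaccaba
Character counts:
  'a': 7
  'b': 2
  'c': 3
Maximum frequency: 7

7


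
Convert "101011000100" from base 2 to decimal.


Input: "101011000100" in base 2
Positional expansion:
  Digit '1' (value 1) x 2^11 = 2048
  Digit '0' (value 0) x 2^10 = 0
  Digit '1' (value 1) x 2^9 = 512
  Digit '0' (value 0) x 2^8 = 0
  Digit '1' (value 1) x 2^7 = 128
  Digit '1' (value 1) x 2^6 = 64
  Digit '0' (value 0) x 2^5 = 0
  Digit '0' (value 0) x 2^4 = 0
  Digit '0' (value 0) x 2^3 = 0
  Digit '1' (value 1) x 2^2 = 4
  Digit '0' (value 0) x 2^1 = 0
  Digit '0' (value 0) x 2^0 = 0
Sum = 2756

2756


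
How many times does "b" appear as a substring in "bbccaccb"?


Searching for "b" in "bbccaccb"
Scanning each position:
  Position 0: "b" => MATCH
  Position 1: "b" => MATCH
  Position 2: "c" => no
  Position 3: "c" => no
  Position 4: "a" => no
  Position 5: "c" => no
  Position 6: "c" => no
  Position 7: "b" => MATCH
Total occurrences: 3

3


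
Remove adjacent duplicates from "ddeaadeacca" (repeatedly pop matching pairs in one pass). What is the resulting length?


Input: ddeaadeacca
Stack-based adjacent duplicate removal:
  Read 'd': push. Stack: d
  Read 'd': matches stack top 'd' => pop. Stack: (empty)
  Read 'e': push. Stack: e
  Read 'a': push. Stack: ea
  Read 'a': matches stack top 'a' => pop. Stack: e
  Read 'd': push. Stack: ed
  Read 'e': push. Stack: ede
  Read 'a': push. Stack: edea
  Read 'c': push. Stack: edeac
  Read 'c': matches stack top 'c' => pop. Stack: edea
  Read 'a': matches stack top 'a' => pop. Stack: ede
Final stack: "ede" (length 3)

3


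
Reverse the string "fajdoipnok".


Input: fajdoipnok
Reading characters right to left:
  Position 9: 'k'
  Position 8: 'o'
  Position 7: 'n'
  Position 6: 'p'
  Position 5: 'i'
  Position 4: 'o'
  Position 3: 'd'
  Position 2: 'j'
  Position 1: 'a'
  Position 0: 'f'
Reversed: konpiodjaf

konpiodjaf


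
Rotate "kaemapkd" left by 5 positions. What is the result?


Input: "kaemapkd", rotate left by 5
First 5 characters: "kaema"
Remaining characters: "pkd"
Concatenate remaining + first: "pkd" + "kaema" = "pkdkaema"

pkdkaema


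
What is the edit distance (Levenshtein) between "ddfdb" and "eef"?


Computing edit distance: "ddfdb" -> "eef"
DP table:
           e    e    f
      0    1    2    3
  d   1    1    2    3
  d   2    2    2    3
  f   3    3    3    2
  d   4    4    4    3
  b   5    5    5    4
Edit distance = dp[5][3] = 4

4


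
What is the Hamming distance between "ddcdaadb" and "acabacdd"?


Comparing "ddcdaadb" and "acabacdd" position by position:
  Position 0: 'd' vs 'a' => differ
  Position 1: 'd' vs 'c' => differ
  Position 2: 'c' vs 'a' => differ
  Position 3: 'd' vs 'b' => differ
  Position 4: 'a' vs 'a' => same
  Position 5: 'a' vs 'c' => differ
  Position 6: 'd' vs 'd' => same
  Position 7: 'b' vs 'd' => differ
Total differences (Hamming distance): 6

6


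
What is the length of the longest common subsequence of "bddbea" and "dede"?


LCS of "bddbea" and "dede"
DP table:
           d    e    d    e
      0    0    0    0    0
  b   0    0    0    0    0
  d   0    1    1    1    1
  d   0    1    1    2    2
  b   0    1    1    2    2
  e   0    1    2    2    3
  a   0    1    2    2    3
LCS length = dp[6][4] = 3

3


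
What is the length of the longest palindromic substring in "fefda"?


Input: "fefda"
Checking substrings for palindromes:
  [0:3] "fef" (len 3) => palindrome
Longest palindromic substring: "fef" with length 3

3


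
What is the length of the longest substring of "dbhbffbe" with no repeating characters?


Input: "dbhbffbe"
Sliding window (track last position of each char):
  Position 0 ('d'): window [0,0] length 1 -- new best
  Position 1 ('b'): window [0,1] length 2 -- new best
  Position 2 ('h'): window [0,2] length 3 -- new best
  Position 3 ('b'): repeat (last at 1), move window start to 2
  Position 3 ('b'): window [2,3] length 2
  Position 4 ('f'): window [2,4] length 3
  Position 5 ('f'): repeat (last at 4), move window start to 5
  Position 5 ('f'): window [5,5] length 1
  Position 6 ('b'): window [5,6] length 2
  Position 7 ('e'): window [5,7] length 3
Longest substring with no repeats: "dbh" with length 3

3


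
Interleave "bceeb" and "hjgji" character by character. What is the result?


Interleaving "bceeb" and "hjgji":
  Position 0: 'b' from first, 'h' from second => "bh"
  Position 1: 'c' from first, 'j' from second => "cj"
  Position 2: 'e' from first, 'g' from second => "eg"
  Position 3: 'e' from first, 'j' from second => "ej"
  Position 4: 'b' from first, 'i' from second => "bi"
Result: bhcjegejbi

bhcjegejbi


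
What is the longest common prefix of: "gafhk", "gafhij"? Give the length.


Words: gafhk, gafhij
  Position 0: all 'g' => match
  Position 1: all 'a' => match
  Position 2: all 'f' => match
  Position 3: all 'h' => match
  Position 4: ('k', 'i') => mismatch, stop
LCP = "gafh" (length 4)

4


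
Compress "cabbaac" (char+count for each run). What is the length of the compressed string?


Input: cabbaac
Runs:
  'c' x 1 => "c1"
  'a' x 1 => "a1"
  'b' x 2 => "b2"
  'a' x 2 => "a2"
  'c' x 1 => "c1"
Compressed: "c1a1b2a2c1"
Compressed length: 10

10


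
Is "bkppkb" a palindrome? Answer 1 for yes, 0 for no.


Input: bkppkb
Reversed: bkppkb
  Compare pos 0 ('b') with pos 5 ('b'): match
  Compare pos 1 ('k') with pos 4 ('k'): match
  Compare pos 2 ('p') with pos 3 ('p'): match
Result: palindrome

1


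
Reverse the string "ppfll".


Input: ppfll
Reading characters right to left:
  Position 4: 'l'
  Position 3: 'l'
  Position 2: 'f'
  Position 1: 'p'
  Position 0: 'p'
Reversed: llfpp

llfpp


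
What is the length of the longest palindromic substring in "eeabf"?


Input: "eeabf"
Checking substrings for palindromes:
  [0:2] "ee" (len 2) => palindrome
Longest palindromic substring: "ee" with length 2

2


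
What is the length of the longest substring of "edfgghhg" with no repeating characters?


Input: "edfgghhg"
Sliding window (track last position of each char):
  Position 0 ('e'): window [0,0] length 1 -- new best
  Position 1 ('d'): window [0,1] length 2 -- new best
  Position 2 ('f'): window [0,2] length 3 -- new best
  Position 3 ('g'): window [0,3] length 4 -- new best
  Position 4 ('g'): repeat (last at 3), move window start to 4
  Position 4 ('g'): window [4,4] length 1
  Position 5 ('h'): window [4,5] length 2
  Position 6 ('h'): repeat (last at 5), move window start to 6
  Position 6 ('h'): window [6,6] length 1
  Position 7 ('g'): window [6,7] length 2
Longest substring with no repeats: "edfg" with length 4

4


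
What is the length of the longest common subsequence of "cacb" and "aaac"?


LCS of "cacb" and "aaac"
DP table:
           a    a    a    c
      0    0    0    0    0
  c   0    0    0    0    1
  a   0    1    1    1    1
  c   0    1    1    1    2
  b   0    1    1    1    2
LCS length = dp[4][4] = 2

2


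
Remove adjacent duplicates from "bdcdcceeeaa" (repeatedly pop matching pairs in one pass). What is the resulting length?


Input: bdcdcceeeaa
Stack-based adjacent duplicate removal:
  Read 'b': push. Stack: b
  Read 'd': push. Stack: bd
  Read 'c': push. Stack: bdc
  Read 'd': push. Stack: bdcd
  Read 'c': push. Stack: bdcdc
  Read 'c': matches stack top 'c' => pop. Stack: bdcd
  Read 'e': push. Stack: bdcde
  Read 'e': matches stack top 'e' => pop. Stack: bdcd
  Read 'e': push. Stack: bdcde
  Read 'a': push. Stack: bdcdea
  Read 'a': matches stack top 'a' => pop. Stack: bdcde
Final stack: "bdcde" (length 5)

5


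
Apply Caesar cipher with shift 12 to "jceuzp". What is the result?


Caesar cipher: shift "jceuzp" by 12
  'j' (pos 9) + 12 = pos 21 = 'v'
  'c' (pos 2) + 12 = pos 14 = 'o'
  'e' (pos 4) + 12 = pos 16 = 'q'
  'u' (pos 20) + 12 = pos 6 = 'g'
  'z' (pos 25) + 12 = pos 11 = 'l'
  'p' (pos 15) + 12 = pos 1 = 'b'
Result: voqglb

voqglb


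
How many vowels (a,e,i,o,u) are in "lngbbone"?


Input: lngbbone
Checking each character:
  'l' at position 0: consonant
  'n' at position 1: consonant
  'g' at position 2: consonant
  'b' at position 3: consonant
  'b' at position 4: consonant
  'o' at position 5: vowel (running total: 1)
  'n' at position 6: consonant
  'e' at position 7: vowel (running total: 2)
Total vowels: 2

2


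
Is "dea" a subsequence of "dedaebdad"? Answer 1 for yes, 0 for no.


Check if "dea" is a subsequence of "dedaebdad"
Greedy scan:
  Position 0 ('d'): matches sub[0] = 'd'
  Position 1 ('e'): matches sub[1] = 'e'
  Position 2 ('d'): no match needed
  Position 3 ('a'): matches sub[2] = 'a'
  Position 4 ('e'): no match needed
  Position 5 ('b'): no match needed
  Position 6 ('d'): no match needed
  Position 7 ('a'): no match needed
  Position 8 ('d'): no match needed
All 3 characters matched => is a subsequence

1


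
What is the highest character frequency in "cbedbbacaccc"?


Input: cbedbbacaccc
Character counts:
  'a': 2
  'b': 3
  'c': 5
  'd': 1
  'e': 1
Maximum frequency: 5

5


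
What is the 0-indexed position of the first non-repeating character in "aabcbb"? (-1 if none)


Input: aabcbb
Character frequencies:
  'a': 2
  'b': 3
  'c': 1
Scanning left to right for freq == 1:
  Position 0 ('a'): freq=2, skip
  Position 1 ('a'): freq=2, skip
  Position 2 ('b'): freq=3, skip
  Position 3 ('c'): unique! => answer = 3

3


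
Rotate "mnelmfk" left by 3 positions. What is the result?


Input: "mnelmfk", rotate left by 3
First 3 characters: "mne"
Remaining characters: "lmfk"
Concatenate remaining + first: "lmfk" + "mne" = "lmfkmne"

lmfkmne


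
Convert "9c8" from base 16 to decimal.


Input: "9c8" in base 16
Positional expansion:
  Digit '9' (value 9) x 16^2 = 2304
  Digit 'c' (value 12) x 16^1 = 192
  Digit '8' (value 8) x 16^0 = 8
Sum = 2504

2504


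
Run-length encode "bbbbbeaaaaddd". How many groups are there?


Input: bbbbbeaaaaddd
Scanning for consecutive runs:
  Group 1: 'b' x 5 (positions 0-4)
  Group 2: 'e' x 1 (positions 5-5)
  Group 3: 'a' x 4 (positions 6-9)
  Group 4: 'd' x 3 (positions 10-12)
Total groups: 4

4


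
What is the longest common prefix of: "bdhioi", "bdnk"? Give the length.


Words: bdhioi, bdnk
  Position 0: all 'b' => match
  Position 1: all 'd' => match
  Position 2: ('h', 'n') => mismatch, stop
LCP = "bd" (length 2)

2


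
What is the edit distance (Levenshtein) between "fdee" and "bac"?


Computing edit distance: "fdee" -> "bac"
DP table:
           b    a    c
      0    1    2    3
  f   1    1    2    3
  d   2    2    2    3
  e   3    3    3    3
  e   4    4    4    4
Edit distance = dp[4][3] = 4

4


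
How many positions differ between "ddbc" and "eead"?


Comparing "ddbc" and "eead" position by position:
  Position 0: 'd' vs 'e' => DIFFER
  Position 1: 'd' vs 'e' => DIFFER
  Position 2: 'b' vs 'a' => DIFFER
  Position 3: 'c' vs 'd' => DIFFER
Positions that differ: 4

4


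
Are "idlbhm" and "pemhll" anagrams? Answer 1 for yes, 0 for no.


Strings: "idlbhm", "pemhll"
Sorted first:  bdhilm
Sorted second: ehllmp
Differ at position 0: 'b' vs 'e' => not anagrams

0


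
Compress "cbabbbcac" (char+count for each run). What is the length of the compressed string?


Input: cbabbbcac
Runs:
  'c' x 1 => "c1"
  'b' x 1 => "b1"
  'a' x 1 => "a1"
  'b' x 3 => "b3"
  'c' x 1 => "c1"
  'a' x 1 => "a1"
  'c' x 1 => "c1"
Compressed: "c1b1a1b3c1a1c1"
Compressed length: 14

14


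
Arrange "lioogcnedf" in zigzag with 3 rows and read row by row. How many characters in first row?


Zigzag "lioogcnedf" into 3 rows:
Placing characters:
  'l' => row 0
  'i' => row 1
  'o' => row 2
  'o' => row 1
  'g' => row 0
  'c' => row 1
  'n' => row 2
  'e' => row 1
  'd' => row 0
  'f' => row 1
Rows:
  Row 0: "lgd"
  Row 1: "iocef"
  Row 2: "on"
First row length: 3

3


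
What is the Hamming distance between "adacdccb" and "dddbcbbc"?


Comparing "adacdccb" and "dddbcbbc" position by position:
  Position 0: 'a' vs 'd' => differ
  Position 1: 'd' vs 'd' => same
  Position 2: 'a' vs 'd' => differ
  Position 3: 'c' vs 'b' => differ
  Position 4: 'd' vs 'c' => differ
  Position 5: 'c' vs 'b' => differ
  Position 6: 'c' vs 'b' => differ
  Position 7: 'b' vs 'c' => differ
Total differences (Hamming distance): 7

7


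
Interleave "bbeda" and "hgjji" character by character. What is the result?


Interleaving "bbeda" and "hgjji":
  Position 0: 'b' from first, 'h' from second => "bh"
  Position 1: 'b' from first, 'g' from second => "bg"
  Position 2: 'e' from first, 'j' from second => "ej"
  Position 3: 'd' from first, 'j' from second => "dj"
  Position 4: 'a' from first, 'i' from second => "ai"
Result: bhbgejdjai

bhbgejdjai


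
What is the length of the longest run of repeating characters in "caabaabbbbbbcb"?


Input: "caabaabbbbbbcb"
Scanning for longest run:
  Position 1 ('a'): new char, reset run to 1
  Position 2 ('a'): continues run of 'a', length=2
  Position 3 ('b'): new char, reset run to 1
  Position 4 ('a'): new char, reset run to 1
  Position 5 ('a'): continues run of 'a', length=2
  Position 6 ('b'): new char, reset run to 1
  Position 7 ('b'): continues run of 'b', length=2
  Position 8 ('b'): continues run of 'b', length=3
  Position 9 ('b'): continues run of 'b', length=4
  Position 10 ('b'): continues run of 'b', length=5
  Position 11 ('b'): continues run of 'b', length=6
  Position 12 ('c'): new char, reset run to 1
  Position 13 ('b'): new char, reset run to 1
Longest run: 'b' with length 6

6


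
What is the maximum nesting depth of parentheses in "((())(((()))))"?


Input: "((())(((()))))"
Tracking depth:
  Position 0 '(': depth becomes 1
  Position 1 '(': depth becomes 2
  Position 2 '(': depth becomes 3
  Position 3 ')': depth becomes 2
  Position 4 ')': depth becomes 1
  Position 5 '(': depth becomes 2
  Position 6 '(': depth becomes 3
  Position 7 '(': depth becomes 4
  Position 8 '(': depth becomes 5
  Position 9 ')': depth becomes 4
  Position 10 ')': depth becomes 3
  Position 11 ')': depth becomes 2
  Position 12 ')': depth becomes 1
  Position 13 ')': depth becomes 0
Maximum depth reached: 5

5


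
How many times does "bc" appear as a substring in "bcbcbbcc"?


Searching for "bc" in "bcbcbbcc"
Scanning each position:
  Position 0: "bc" => MATCH
  Position 1: "cb" => no
  Position 2: "bc" => MATCH
  Position 3: "cb" => no
  Position 4: "bb" => no
  Position 5: "bc" => MATCH
  Position 6: "cc" => no
Total occurrences: 3

3


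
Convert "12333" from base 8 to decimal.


Input: "12333" in base 8
Positional expansion:
  Digit '1' (value 1) x 8^4 = 4096
  Digit '2' (value 2) x 8^3 = 1024
  Digit '3' (value 3) x 8^2 = 192
  Digit '3' (value 3) x 8^1 = 24
  Digit '3' (value 3) x 8^0 = 3
Sum = 5339

5339


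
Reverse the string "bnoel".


Input: bnoel
Reading characters right to left:
  Position 4: 'l'
  Position 3: 'e'
  Position 2: 'o'
  Position 1: 'n'
  Position 0: 'b'
Reversed: leonb

leonb


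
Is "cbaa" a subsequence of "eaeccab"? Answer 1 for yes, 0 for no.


Check if "cbaa" is a subsequence of "eaeccab"
Greedy scan:
  Position 0 ('e'): no match needed
  Position 1 ('a'): no match needed
  Position 2 ('e'): no match needed
  Position 3 ('c'): matches sub[0] = 'c'
  Position 4 ('c'): no match needed
  Position 5 ('a'): no match needed
  Position 6 ('b'): matches sub[1] = 'b'
Only matched 2/4 characters => not a subsequence

0


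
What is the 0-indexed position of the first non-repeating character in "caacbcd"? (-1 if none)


Input: caacbcd
Character frequencies:
  'a': 2
  'b': 1
  'c': 3
  'd': 1
Scanning left to right for freq == 1:
  Position 0 ('c'): freq=3, skip
  Position 1 ('a'): freq=2, skip
  Position 2 ('a'): freq=2, skip
  Position 3 ('c'): freq=3, skip
  Position 4 ('b'): unique! => answer = 4

4


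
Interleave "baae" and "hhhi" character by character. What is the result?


Interleaving "baae" and "hhhi":
  Position 0: 'b' from first, 'h' from second => "bh"
  Position 1: 'a' from first, 'h' from second => "ah"
  Position 2: 'a' from first, 'h' from second => "ah"
  Position 3: 'e' from first, 'i' from second => "ei"
Result: bhahahei

bhahahei


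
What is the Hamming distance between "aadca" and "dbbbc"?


Comparing "aadca" and "dbbbc" position by position:
  Position 0: 'a' vs 'd' => differ
  Position 1: 'a' vs 'b' => differ
  Position 2: 'd' vs 'b' => differ
  Position 3: 'c' vs 'b' => differ
  Position 4: 'a' vs 'c' => differ
Total differences (Hamming distance): 5

5


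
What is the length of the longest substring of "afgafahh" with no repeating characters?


Input: "afgafahh"
Sliding window (track last position of each char):
  Position 0 ('a'): window [0,0] length 1 -- new best
  Position 1 ('f'): window [0,1] length 2 -- new best
  Position 2 ('g'): window [0,2] length 3 -- new best
  Position 3 ('a'): repeat (last at 0), move window start to 1
  Position 3 ('a'): window [1,3] length 3
  Position 4 ('f'): repeat (last at 1), move window start to 2
  Position 4 ('f'): window [2,4] length 3
  Position 5 ('a'): repeat (last at 3), move window start to 4
  Position 5 ('a'): window [4,5] length 2
  Position 6 ('h'): window [4,6] length 3
  Position 7 ('h'): repeat (last at 6), move window start to 7
  Position 7 ('h'): window [7,7] length 1
Longest substring with no repeats: "afg" with length 3

3


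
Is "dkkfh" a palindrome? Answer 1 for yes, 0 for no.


Input: dkkfh
Reversed: hfkkd
  Compare pos 0 ('d') with pos 4 ('h'): MISMATCH
  Compare pos 1 ('k') with pos 3 ('f'): MISMATCH
Result: not a palindrome

0


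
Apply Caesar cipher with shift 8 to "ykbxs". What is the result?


Caesar cipher: shift "ykbxs" by 8
  'y' (pos 24) + 8 = pos 6 = 'g'
  'k' (pos 10) + 8 = pos 18 = 's'
  'b' (pos 1) + 8 = pos 9 = 'j'
  'x' (pos 23) + 8 = pos 5 = 'f'
  's' (pos 18) + 8 = pos 0 = 'a'
Result: gsjfa

gsjfa


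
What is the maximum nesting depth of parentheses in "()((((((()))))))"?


Input: "()((((((()))))))"
Tracking depth:
  Position 0 '(': depth becomes 1
  Position 1 ')': depth becomes 0
  Position 2 '(': depth becomes 1
  Position 3 '(': depth becomes 2
  Position 4 '(': depth becomes 3
  Position 5 '(': depth becomes 4
  Position 6 '(': depth becomes 5
  Position 7 '(': depth becomes 6
  Position 8 '(': depth becomes 7
  Position 9 ')': depth becomes 6
  Position 10 ')': depth becomes 5
  Position 11 ')': depth becomes 4
  Position 12 ')': depth becomes 3
  Position 13 ')': depth becomes 2
  Position 14 ')': depth becomes 1
  Position 15 ')': depth becomes 0
Maximum depth reached: 7

7


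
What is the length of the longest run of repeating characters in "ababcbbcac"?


Input: "ababcbbcac"
Scanning for longest run:
  Position 1 ('b'): new char, reset run to 1
  Position 2 ('a'): new char, reset run to 1
  Position 3 ('b'): new char, reset run to 1
  Position 4 ('c'): new char, reset run to 1
  Position 5 ('b'): new char, reset run to 1
  Position 6 ('b'): continues run of 'b', length=2
  Position 7 ('c'): new char, reset run to 1
  Position 8 ('a'): new char, reset run to 1
  Position 9 ('c'): new char, reset run to 1
Longest run: 'b' with length 2

2


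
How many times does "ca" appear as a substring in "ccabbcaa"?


Searching for "ca" in "ccabbcaa"
Scanning each position:
  Position 0: "cc" => no
  Position 1: "ca" => MATCH
  Position 2: "ab" => no
  Position 3: "bb" => no
  Position 4: "bc" => no
  Position 5: "ca" => MATCH
  Position 6: "aa" => no
Total occurrences: 2

2


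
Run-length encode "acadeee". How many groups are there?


Input: acadeee
Scanning for consecutive runs:
  Group 1: 'a' x 1 (positions 0-0)
  Group 2: 'c' x 1 (positions 1-1)
  Group 3: 'a' x 1 (positions 2-2)
  Group 4: 'd' x 1 (positions 3-3)
  Group 5: 'e' x 3 (positions 4-6)
Total groups: 5

5


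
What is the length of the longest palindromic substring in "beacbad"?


Input: "beacbad"
Checking substrings for palindromes:
  No multi-char palindromic substrings found
Longest palindromic substring: "b" with length 1

1


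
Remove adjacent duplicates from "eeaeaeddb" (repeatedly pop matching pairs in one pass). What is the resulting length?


Input: eeaeaeddb
Stack-based adjacent duplicate removal:
  Read 'e': push. Stack: e
  Read 'e': matches stack top 'e' => pop. Stack: (empty)
  Read 'a': push. Stack: a
  Read 'e': push. Stack: ae
  Read 'a': push. Stack: aea
  Read 'e': push. Stack: aeae
  Read 'd': push. Stack: aeaed
  Read 'd': matches stack top 'd' => pop. Stack: aeae
  Read 'b': push. Stack: aeaeb
Final stack: "aeaeb" (length 5)

5


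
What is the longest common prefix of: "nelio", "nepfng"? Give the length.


Words: nelio, nepfng
  Position 0: all 'n' => match
  Position 1: all 'e' => match
  Position 2: ('l', 'p') => mismatch, stop
LCP = "ne" (length 2)

2


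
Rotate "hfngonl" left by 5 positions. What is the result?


Input: "hfngonl", rotate left by 5
First 5 characters: "hfngo"
Remaining characters: "nl"
Concatenate remaining + first: "nl" + "hfngo" = "nlhfngo"

nlhfngo


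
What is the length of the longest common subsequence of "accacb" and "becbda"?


LCS of "accacb" and "becbda"
DP table:
           b    e    c    b    d    a
      0    0    0    0    0    0    0
  a   0    0    0    0    0    0    1
  c   0    0    0    1    1    1    1
  c   0    0    0    1    1    1    1
  a   0    0    0    1    1    1    2
  c   0    0    0    1    1    1    2
  b   0    1    1    1    2    2    2
LCS length = dp[6][6] = 2

2


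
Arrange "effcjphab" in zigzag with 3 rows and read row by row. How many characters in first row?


Zigzag "effcjphab" into 3 rows:
Placing characters:
  'e' => row 0
  'f' => row 1
  'f' => row 2
  'c' => row 1
  'j' => row 0
  'p' => row 1
  'h' => row 2
  'a' => row 1
  'b' => row 0
Rows:
  Row 0: "ejb"
  Row 1: "fcpa"
  Row 2: "fh"
First row length: 3

3


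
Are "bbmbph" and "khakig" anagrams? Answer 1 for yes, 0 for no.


Strings: "bbmbph", "khakig"
Sorted first:  bbbhmp
Sorted second: aghikk
Differ at position 0: 'b' vs 'a' => not anagrams

0


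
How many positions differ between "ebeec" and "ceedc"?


Comparing "ebeec" and "ceedc" position by position:
  Position 0: 'e' vs 'c' => DIFFER
  Position 1: 'b' vs 'e' => DIFFER
  Position 2: 'e' vs 'e' => same
  Position 3: 'e' vs 'd' => DIFFER
  Position 4: 'c' vs 'c' => same
Positions that differ: 3

3


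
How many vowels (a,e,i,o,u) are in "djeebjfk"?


Input: djeebjfk
Checking each character:
  'd' at position 0: consonant
  'j' at position 1: consonant
  'e' at position 2: vowel (running total: 1)
  'e' at position 3: vowel (running total: 2)
  'b' at position 4: consonant
  'j' at position 5: consonant
  'f' at position 6: consonant
  'k' at position 7: consonant
Total vowels: 2

2


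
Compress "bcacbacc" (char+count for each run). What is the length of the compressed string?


Input: bcacbacc
Runs:
  'b' x 1 => "b1"
  'c' x 1 => "c1"
  'a' x 1 => "a1"
  'c' x 1 => "c1"
  'b' x 1 => "b1"
  'a' x 1 => "a1"
  'c' x 2 => "c2"
Compressed: "b1c1a1c1b1a1c2"
Compressed length: 14

14


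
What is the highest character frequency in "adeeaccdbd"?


Input: adeeaccdbd
Character counts:
  'a': 2
  'b': 1
  'c': 2
  'd': 3
  'e': 2
Maximum frequency: 3

3


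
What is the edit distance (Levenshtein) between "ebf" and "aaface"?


Computing edit distance: "ebf" -> "aaface"
DP table:
           a    a    f    a    c    e
      0    1    2    3    4    5    6
  e   1    1    2    3    4    5    5
  b   2    2    2    3    4    5    6
  f   3    3    3    2    3    4    5
Edit distance = dp[3][6] = 5

5


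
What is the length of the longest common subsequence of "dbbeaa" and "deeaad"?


LCS of "dbbeaa" and "deeaad"
DP table:
           d    e    e    a    a    d
      0    0    0    0    0    0    0
  d   0    1    1    1    1    1    1
  b   0    1    1    1    1    1    1
  b   0    1    1    1    1    1    1
  e   0    1    2    2    2    2    2
  a   0    1    2    2    3    3    3
  a   0    1    2    2    3    4    4
LCS length = dp[6][6] = 4

4


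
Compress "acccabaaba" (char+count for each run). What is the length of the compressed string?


Input: acccabaaba
Runs:
  'a' x 1 => "a1"
  'c' x 3 => "c3"
  'a' x 1 => "a1"
  'b' x 1 => "b1"
  'a' x 2 => "a2"
  'b' x 1 => "b1"
  'a' x 1 => "a1"
Compressed: "a1c3a1b1a2b1a1"
Compressed length: 14

14


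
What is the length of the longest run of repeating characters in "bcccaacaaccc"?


Input: "bcccaacaaccc"
Scanning for longest run:
  Position 1 ('c'): new char, reset run to 1
  Position 2 ('c'): continues run of 'c', length=2
  Position 3 ('c'): continues run of 'c', length=3
  Position 4 ('a'): new char, reset run to 1
  Position 5 ('a'): continues run of 'a', length=2
  Position 6 ('c'): new char, reset run to 1
  Position 7 ('a'): new char, reset run to 1
  Position 8 ('a'): continues run of 'a', length=2
  Position 9 ('c'): new char, reset run to 1
  Position 10 ('c'): continues run of 'c', length=2
  Position 11 ('c'): continues run of 'c', length=3
Longest run: 'c' with length 3

3


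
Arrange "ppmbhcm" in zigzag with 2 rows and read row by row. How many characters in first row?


Zigzag "ppmbhcm" into 2 rows:
Placing characters:
  'p' => row 0
  'p' => row 1
  'm' => row 0
  'b' => row 1
  'h' => row 0
  'c' => row 1
  'm' => row 0
Rows:
  Row 0: "pmhm"
  Row 1: "pbc"
First row length: 4

4


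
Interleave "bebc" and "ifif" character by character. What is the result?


Interleaving "bebc" and "ifif":
  Position 0: 'b' from first, 'i' from second => "bi"
  Position 1: 'e' from first, 'f' from second => "ef"
  Position 2: 'b' from first, 'i' from second => "bi"
  Position 3: 'c' from first, 'f' from second => "cf"
Result: biefbicf

biefbicf


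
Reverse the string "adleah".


Input: adleah
Reading characters right to left:
  Position 5: 'h'
  Position 4: 'a'
  Position 3: 'e'
  Position 2: 'l'
  Position 1: 'd'
  Position 0: 'a'
Reversed: haelda

haelda


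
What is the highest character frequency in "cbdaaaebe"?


Input: cbdaaaebe
Character counts:
  'a': 3
  'b': 2
  'c': 1
  'd': 1
  'e': 2
Maximum frequency: 3

3


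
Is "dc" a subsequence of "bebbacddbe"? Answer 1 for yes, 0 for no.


Check if "dc" is a subsequence of "bebbacddbe"
Greedy scan:
  Position 0 ('b'): no match needed
  Position 1 ('e'): no match needed
  Position 2 ('b'): no match needed
  Position 3 ('b'): no match needed
  Position 4 ('a'): no match needed
  Position 5 ('c'): no match needed
  Position 6 ('d'): matches sub[0] = 'd'
  Position 7 ('d'): no match needed
  Position 8 ('b'): no match needed
  Position 9 ('e'): no match needed
Only matched 1/2 characters => not a subsequence

0


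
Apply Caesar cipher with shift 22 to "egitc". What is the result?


Caesar cipher: shift "egitc" by 22
  'e' (pos 4) + 22 = pos 0 = 'a'
  'g' (pos 6) + 22 = pos 2 = 'c'
  'i' (pos 8) + 22 = pos 4 = 'e'
  't' (pos 19) + 22 = pos 15 = 'p'
  'c' (pos 2) + 22 = pos 24 = 'y'
Result: acepy

acepy


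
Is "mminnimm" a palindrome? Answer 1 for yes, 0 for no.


Input: mminnimm
Reversed: mminnimm
  Compare pos 0 ('m') with pos 7 ('m'): match
  Compare pos 1 ('m') with pos 6 ('m'): match
  Compare pos 2 ('i') with pos 5 ('i'): match
  Compare pos 3 ('n') with pos 4 ('n'): match
Result: palindrome

1
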